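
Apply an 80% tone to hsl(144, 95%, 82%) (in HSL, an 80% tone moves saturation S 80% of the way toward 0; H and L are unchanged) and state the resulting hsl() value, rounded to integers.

S moves 80% from 95 toward 0: 95 − 76 = 19 → 19.
H and L are unchanged.

hsl(144, 19%, 82%)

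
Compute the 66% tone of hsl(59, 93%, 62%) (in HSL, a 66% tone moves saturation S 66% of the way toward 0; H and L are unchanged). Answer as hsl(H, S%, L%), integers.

hsl(59, 32%, 62%)

S moves 66% from 93 toward 0: 93 − 61.38 = 31.62 → 32.
H and L are unchanged.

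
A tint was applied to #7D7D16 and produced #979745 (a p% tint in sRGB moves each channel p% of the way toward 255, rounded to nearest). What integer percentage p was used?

#7D7D16 is rgb(125, 125, 22); #979745 is rgb(151, 151, 69).
On the B channel (widest range): 69 ≈ 22 + (p/100)(255 − 22), so p ≈ 100×(69 − 22)/(255 − 22) = 4700/233 = 20.17.
p = 20 reproduces all three channels after rounding.

20%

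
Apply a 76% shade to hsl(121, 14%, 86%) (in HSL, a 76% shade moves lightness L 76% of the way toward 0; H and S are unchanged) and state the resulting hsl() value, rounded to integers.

hsl(121, 14%, 21%)

L moves 76% from 86 toward 0: 86 − 65.36 = 20.64 → 21.
H and S are unchanged.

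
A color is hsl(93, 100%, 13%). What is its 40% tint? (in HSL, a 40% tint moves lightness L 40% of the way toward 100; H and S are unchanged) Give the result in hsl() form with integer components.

hsl(93, 100%, 48%)

L moves 40% from 13 toward 100: 13 + 34.8 = 47.8 → 48.
H and S are unchanged.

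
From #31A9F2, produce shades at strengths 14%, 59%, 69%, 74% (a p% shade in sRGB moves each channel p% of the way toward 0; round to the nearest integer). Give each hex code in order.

#31A9F2 is rgb(49, 169, 242).
14%: (49 − 6.86 = 42.14→42, 169 − 23.66 = 145.34→145, 242 − 33.88 = 208.12→208) → #2A91D0
59%: (49 − 28.91 = 20.09→20, 169 − 99.71 = 69.29→69, 242 − 142.78 = 99.22→99) → #144563
69%: (49 − 33.81 = 15.19→15, 169 − 116.61 = 52.39→52, 242 − 166.98 = 75.02→75) → #0F344B
74%: (49 − 36.26 = 12.74→13, 169 − 125.06 = 43.94→44, 242 − 179.08 = 62.92→63) → #0D2C3F

#2A91D0, #144563, #0F344B, #0D2C3F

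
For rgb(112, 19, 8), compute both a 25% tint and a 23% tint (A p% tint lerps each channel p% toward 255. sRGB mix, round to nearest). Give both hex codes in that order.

#944E46, #914941

25% tint:
  R: 112 + 0.25×(255−112) = 112 + 35.75 = 147.75 → 148
  G: 19 + 0.25×(255−19) = 19 + 59 = 78 → 78
  B: 8 + 0.25×(255−8) = 8 + 61.75 = 69.75 → 70
  → #944E46
23% tint:
  R: 112 + 32.89 = 144.89 → 145
  G: 19 + 0.23×(255−19) = 19 + 54.28 = 73.28 → 73
  B: 8 + 56.81 = 64.81 → 65
  → #914941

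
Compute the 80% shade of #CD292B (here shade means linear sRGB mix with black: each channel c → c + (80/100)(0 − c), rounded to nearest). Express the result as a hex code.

#290809

#CD292B is rgb(205, 41, 43).
An 80% shade moves each channel 80% toward 0:
  R: 205 − 164 = 41 → 41
  G: 41 − 32.8 = 8.2 → 8
  B: 43 + 0.8×(0−43) = 43 − 34.4 = 8.6 → 9
rgb(41, 8, 9) = #290809.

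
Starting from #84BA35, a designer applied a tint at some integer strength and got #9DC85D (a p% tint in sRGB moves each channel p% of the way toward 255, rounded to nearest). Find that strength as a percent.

20%

#84BA35 is rgb(132, 186, 53); #9DC85D is rgb(157, 200, 93).
On the B channel (widest range): 93 ≈ 53 + (p/100)(255 − 53), so p ≈ 100×(93 − 53)/(255 − 53) = 4000/202 = 19.80.
p = 20 reproduces all three channels after rounding.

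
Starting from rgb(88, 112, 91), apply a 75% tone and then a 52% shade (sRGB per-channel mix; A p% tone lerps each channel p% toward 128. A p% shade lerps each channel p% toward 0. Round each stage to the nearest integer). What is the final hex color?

Per channel, c → c + 0.75(128 − c):
  R: 88 + 30 = 118 → 118
  G: 112 + 0.75×(128−112) = 112 + 12 = 124 → 124
  B: 91 + 0.75×(128−91) = 91 + 27.75 = 118.75 → 119
After the tone: rgb(118, 124, 119) = #767C77.
Lerp each channel 52% toward 0:
  R: 118 − 61.36 = 56.64 → 57
  G: 124 − 64.48 = 59.52 → 60
  B: 119 − 61.88 = 57.12 → 57
rgb(57, 60, 57) = #393C39.

#393C39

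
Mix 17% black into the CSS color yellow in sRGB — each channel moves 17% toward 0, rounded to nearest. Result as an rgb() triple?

CSS yellow is rgb(255, 255, 0).
A 17% shade moves each channel 17% toward 0:
  R: 255 + 0.17×(0−255) = 255 − 43.35 = 211.65 → 212
  G: 255 − 43.35 = 211.65 → 212
  B: 0 + 0 = 0 → 0

rgb(212, 212, 0)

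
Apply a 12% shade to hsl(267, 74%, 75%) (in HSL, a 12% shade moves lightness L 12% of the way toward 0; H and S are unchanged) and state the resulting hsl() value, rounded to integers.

L moves 12% from 75 toward 0: 75 − 9 = 66 → 66.
H and S are unchanged.

hsl(267, 74%, 66%)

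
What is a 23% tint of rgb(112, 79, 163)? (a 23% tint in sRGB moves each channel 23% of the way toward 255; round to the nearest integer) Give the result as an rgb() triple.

Per channel, c → c + 0.23(255 − c):
  R: 112 + 0.23×(255−112) = 112 + 32.89 = 144.89 → 145
  G: 79 + 0.23×(255−79) = 79 + 40.48 = 119.48 → 119
  B: 163 + 0.23×(255−163) = 163 + 21.16 = 184.16 → 184

rgb(145, 119, 184)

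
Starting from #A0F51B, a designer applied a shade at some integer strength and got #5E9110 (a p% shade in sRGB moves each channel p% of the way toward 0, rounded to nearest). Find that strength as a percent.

41%

#A0F51B is rgb(160, 245, 27); #5E9110 is rgb(94, 145, 16).
On the G channel (widest range): 145 ≈ 245 + (p/100)(0 − 245), so p ≈ 100×(145 − 245)/(0 − 245) = -10000/-245 = 40.82.
p = 41 reproduces all three channels after rounding.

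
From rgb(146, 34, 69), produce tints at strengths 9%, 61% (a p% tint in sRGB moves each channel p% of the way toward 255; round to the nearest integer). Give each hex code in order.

#9C3656, #D4A9B6

9%: (146 + 9.81 = 155.81→156, 34 + 19.89 = 53.89→54, 69 + 16.74 = 85.74→86) → #9C3656
61%: (146 + 66.49 = 212.49→212, 34 + 134.81 = 168.81→169, 69 + 113.46 = 182.46→182) → #D4A9B6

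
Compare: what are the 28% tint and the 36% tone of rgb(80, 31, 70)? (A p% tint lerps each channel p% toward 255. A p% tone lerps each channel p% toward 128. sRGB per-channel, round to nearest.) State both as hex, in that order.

28% tint:
  R: 80 + 0.28×(255−80) = 80 + 49 = 129 → 129
  G: 31 + 62.72 = 93.72 → 94
  B: 70 + 51.8 = 121.8 → 122
  → #815E7A
36% tone:
  R: 80 + 17.28 = 97.28 → 97
  G: 31 + 34.92 = 65.92 → 66
  B: 70 + 0.36×(128−70) = 70 + 20.88 = 90.88 → 91
  → #61425B

#815E7A, #61425B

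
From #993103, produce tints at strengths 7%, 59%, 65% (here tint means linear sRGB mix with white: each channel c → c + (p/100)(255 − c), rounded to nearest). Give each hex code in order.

#993103 is rgb(153, 49, 3).
7%: (153 + 7.14 = 160.14→160, 49 + 14.42 = 63.42→63, 3 + 17.64 = 20.64→21) → #a03f15
59%: (153 + 60.18 = 213.18→213, 49 + 121.54 = 170.54→171, 3 + 148.68 = 151.68→152) → #d5ab98
65%: (153 + 66.3 = 219.3→219, 49 + 133.9 = 182.9→183, 3 + 163.8 = 166.8→167) → #dbb7a7

#a03f15, #d5ab98, #dbb7a7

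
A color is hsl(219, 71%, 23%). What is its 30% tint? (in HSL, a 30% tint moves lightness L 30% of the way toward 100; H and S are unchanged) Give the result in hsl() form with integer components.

L moves 30% from 23 toward 100: 23 + 23.1 = 46.1 → 46.
H and S are unchanged.

hsl(219, 71%, 46%)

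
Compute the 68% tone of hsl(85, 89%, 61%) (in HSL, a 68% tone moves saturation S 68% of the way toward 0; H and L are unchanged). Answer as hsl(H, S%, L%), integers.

S moves 68% from 89 toward 0: 89 − 60.52 = 28.48 → 28.
H and L are unchanged.

hsl(85, 28%, 61%)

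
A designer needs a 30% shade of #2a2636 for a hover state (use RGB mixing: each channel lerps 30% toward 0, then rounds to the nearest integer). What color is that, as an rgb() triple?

#2a2636 is rgb(42, 38, 54).
A 30% shade moves each channel 30% toward 0:
  R: 42 + 0.3×(0−42) = 42 − 12.6 = 29.4 → 29
  G: 38 + 0.3×(0−38) = 38 − 11.4 = 26.6 → 27
  B: 54 + 0.3×(0−54) = 54 − 16.2 = 37.8 → 38

rgb(29, 27, 38)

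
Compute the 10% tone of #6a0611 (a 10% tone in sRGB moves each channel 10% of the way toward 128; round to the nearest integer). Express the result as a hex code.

#6c121c

#6a0611 is rgb(106, 6, 17).
A 10% tone moves each channel 10% toward 128:
  R: 106 + 0.1×(128−106) = 106 + 2.2 = 108.2 → 108
  G: 6 + 0.1×(128−6) = 6 + 12.2 = 18.2 → 18
  B: 17 + 0.1×(128−17) = 17 + 11.1 = 28.1 → 28
rgb(108, 18, 28) = #6c121c.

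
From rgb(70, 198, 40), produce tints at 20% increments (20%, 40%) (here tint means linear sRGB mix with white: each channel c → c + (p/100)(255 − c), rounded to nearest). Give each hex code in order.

#6bd153, #90dd7e

20%: (70 + 37 = 107→107, 198 + 11.4 = 209.4→209, 40 + 43 = 83→83) → #6bd153
40%: (70 + 74 = 144→144, 198 + 22.8 = 220.8→221, 40 + 86 = 126→126) → #90dd7e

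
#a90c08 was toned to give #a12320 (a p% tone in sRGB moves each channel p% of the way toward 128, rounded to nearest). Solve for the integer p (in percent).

#a90c08 is rgb(169, 12, 8); #a12320 is rgb(161, 35, 32).
On the B channel (widest range): 32 ≈ 8 + (p/100)(128 − 8), so p ≈ 100×(32 − 8)/(128 − 8) = 2400/120 = 20.00.
p = 20 reproduces all three channels after rounding.

20%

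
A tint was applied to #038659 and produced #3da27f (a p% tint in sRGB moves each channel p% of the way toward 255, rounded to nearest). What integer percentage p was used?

#038659 is rgb(3, 134, 89); #3da27f is rgb(61, 162, 127).
On the R channel (widest range): 61 ≈ 3 + (p/100)(255 − 3), so p ≈ 100×(61 − 3)/(255 − 3) = 5800/252 = 23.02.
p = 23 reproduces all three channels after rounding.

23%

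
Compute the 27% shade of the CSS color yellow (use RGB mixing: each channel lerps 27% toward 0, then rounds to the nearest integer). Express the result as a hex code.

CSS yellow is rgb(255, 255, 0).
Lerp each channel 27% toward 0:
  R: 255 + 0.27×(0−255) = 255 − 68.85 = 186.15 → 186
  G: 255 − 68.85 = 186.15 → 186
  B: 0 + 0 = 0 → 0
rgb(186, 186, 0) = #BABA00.

#BABA00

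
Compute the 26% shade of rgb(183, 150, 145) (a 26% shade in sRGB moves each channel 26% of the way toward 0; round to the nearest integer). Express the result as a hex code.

#876F6B

A 26% shade moves each channel 26% toward 0:
  R: 183 + 0.26×(0−183) = 183 − 47.58 = 135.42 → 135
  G: 150 + 0.26×(0−150) = 150 − 39 = 111 → 111
  B: 145 + 0.26×(0−145) = 145 − 37.7 = 107.3 → 107
rgb(135, 111, 107) = #876F6B.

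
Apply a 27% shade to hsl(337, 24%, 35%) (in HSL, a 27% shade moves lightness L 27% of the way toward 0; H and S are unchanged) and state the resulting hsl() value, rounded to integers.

hsl(337, 24%, 26%)

L moves 27% from 35 toward 0: 35 − 9.45 = 25.55 → 26.
H and S are unchanged.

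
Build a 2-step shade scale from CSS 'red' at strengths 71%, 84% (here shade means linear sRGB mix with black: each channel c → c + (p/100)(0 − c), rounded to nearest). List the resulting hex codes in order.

CSS red is rgb(255, 0, 0).
71%: (255 − 181.05 = 73.95→74, 0→0, 0→0) → #4a0000
84%: (255 − 214.2 = 40.8→41, 0→0, 0→0) → #290000

#4a0000, #290000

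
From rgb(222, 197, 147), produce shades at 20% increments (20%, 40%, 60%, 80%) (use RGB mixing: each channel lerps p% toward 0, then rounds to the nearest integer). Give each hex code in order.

20%: (222 − 44.4 = 177.6→178, 197 − 39.4 = 157.6→158, 147 − 29.4 = 117.6→118) → #b29e76
40%: (222 − 88.8 = 133.2→133, 197 − 78.8 = 118.2→118, 147 − 58.8 = 88.2→88) → #857658
60%: (222 − 133.2 = 88.8→89, 197 − 118.2 = 78.8→79, 147 − 88.2 = 58.8→59) → #594f3b
80%: (222 − 177.6 = 44.4→44, 197 − 157.6 = 39.4→39, 147 − 117.6 = 29.4→29) → #2c271d

#b29e76, #857658, #594f3b, #2c271d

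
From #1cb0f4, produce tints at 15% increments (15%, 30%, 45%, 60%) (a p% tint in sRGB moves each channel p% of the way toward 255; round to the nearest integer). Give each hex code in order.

#1cb0f4 is rgb(28, 176, 244).
15%: (28 + 34.05 = 62.05→62, 176 + 11.85 = 187.85→188, 244 + 1.65 = 245.65→246) → #3ebcf6
30%: (28 + 68.1 = 96.1→96, 176 + 23.7 = 199.7→200, 244 + 3.3 = 247.3→247) → #60c8f7
45%: (28 + 102.15 = 130.15→130, 176 + 35.55 = 211.55→212, 244 + 4.95 = 248.95→249) → #82d4f9
60%: (28 + 136.2 = 164.2→164, 176 + 47.4 = 223.4→223, 244 + 6.6 = 250.6→251) → #a4dffb

#3ebcf6, #60c8f7, #82d4f9, #a4dffb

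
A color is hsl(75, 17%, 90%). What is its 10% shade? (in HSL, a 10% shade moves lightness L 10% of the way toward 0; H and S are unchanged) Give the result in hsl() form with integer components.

L moves 10% from 90 toward 0: 90 − 9 = 81 → 81.
H and S are unchanged.

hsl(75, 17%, 81%)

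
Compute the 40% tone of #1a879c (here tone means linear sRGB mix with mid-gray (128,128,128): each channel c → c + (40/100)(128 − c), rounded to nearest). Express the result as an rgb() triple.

rgb(67, 132, 145)

#1a879c is rgb(26, 135, 156).
Lerp each channel 40% toward 128:
  R: 26 + 0.4×(128−26) = 26 + 40.8 = 66.8 → 67
  G: 135 + 0.4×(128−135) = 135 − 2.8 = 132.2 → 132
  B: 156 + 0.4×(128−156) = 156 − 11.2 = 144.8 → 145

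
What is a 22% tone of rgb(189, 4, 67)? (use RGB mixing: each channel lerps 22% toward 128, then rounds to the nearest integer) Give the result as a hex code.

Per channel, c → c + 0.22(128 − c):
  R: 189 + 0.22×(128−189) = 189 − 13.42 = 175.58 → 176
  G: 4 + 0.22×(128−4) = 4 + 27.28 = 31.28 → 31
  B: 67 + 13.42 = 80.42 → 80
rgb(176, 31, 80) = #B01F50.

#B01F50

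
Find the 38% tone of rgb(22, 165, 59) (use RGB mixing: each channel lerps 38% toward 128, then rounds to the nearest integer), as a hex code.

A 38% tone moves each channel 38% toward 128:
  R: 22 + 40.28 = 62.28 → 62
  G: 165 + 0.38×(128−165) = 165 − 14.06 = 150.94 → 151
  B: 59 + 26.22 = 85.22 → 85
rgb(62, 151, 85) = #3E9755.

#3E9755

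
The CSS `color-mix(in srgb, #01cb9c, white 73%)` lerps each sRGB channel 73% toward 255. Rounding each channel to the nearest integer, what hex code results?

#baf1e4

#01cb9c is rgb(1, 203, 156).
Lerp each channel 73% toward 255:
  R: 1 + 0.73×(255−1) = 1 + 185.42 = 186.42 → 186
  G: 203 + 37.96 = 240.96 → 241
  B: 156 + 0.73×(255−156) = 156 + 72.27 = 228.27 → 228
rgb(186, 241, 228) = #baf1e4.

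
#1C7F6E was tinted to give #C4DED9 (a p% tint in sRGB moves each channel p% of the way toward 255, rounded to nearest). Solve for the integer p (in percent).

#1C7F6E is rgb(28, 127, 110); #C4DED9 is rgb(196, 222, 217).
On the R channel (widest range): 196 ≈ 28 + (p/100)(255 − 28), so p ≈ 100×(196 − 28)/(255 − 28) = 16800/227 = 74.01.
p = 74 reproduces all three channels after rounding.

74%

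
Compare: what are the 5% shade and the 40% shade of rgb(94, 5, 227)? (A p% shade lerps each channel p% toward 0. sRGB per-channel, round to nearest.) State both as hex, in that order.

#5905d8, #380388

5% shade:
  R: 94 − 4.7 = 89.3 → 89
  G: 5 + 0.05×(0−5) = 5 − 0.25 = 4.75 → 5
  B: 227 − 11.35 = 215.65 → 216
  → #5905d8
40% shade:
  R: 94 − 37.6 = 56.4 → 56
  G: 5 + 0.4×(0−5) = 5 − 2 = 3 → 3
  B: 227 + 0.4×(0−227) = 227 − 90.8 = 136.2 → 136
  → #380388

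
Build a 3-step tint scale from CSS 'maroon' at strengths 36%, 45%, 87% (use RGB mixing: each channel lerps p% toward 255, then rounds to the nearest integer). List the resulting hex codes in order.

CSS maroon is rgb(128, 0, 0).
36%: (128 + 45.72 = 173.72→174, 0 + 91.8 = 91.8→92, 0 + 91.8 = 91.8→92) → #ae5c5c
45%: (128 + 57.15 = 185.15→185, 0 + 114.75 = 114.75→115, 0 + 114.75 = 114.75→115) → #b97373
87%: (128 + 110.49 = 238.49→238, 0 + 221.85 = 221.85→222, 0 + 221.85 = 221.85→222) → #eedede

#ae5c5c, #b97373, #eedede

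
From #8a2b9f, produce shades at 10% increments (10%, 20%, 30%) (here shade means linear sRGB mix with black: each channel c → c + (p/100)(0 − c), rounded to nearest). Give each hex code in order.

#7c278f, #6e227f, #611e6f

#8a2b9f is rgb(138, 43, 159).
10%: (138 − 13.8 = 124.2→124, 43 − 4.3 = 38.7→39, 159 − 15.9 = 143.1→143) → #7c278f
20%: (138 − 27.6 = 110.4→110, 43 − 8.6 = 34.4→34, 159 − 31.8 = 127.2→127) → #6e227f
30%: (138 − 41.4 = 96.6→97, 43 − 12.9 = 30.1→30, 159 − 47.7 = 111.3→111) → #611e6f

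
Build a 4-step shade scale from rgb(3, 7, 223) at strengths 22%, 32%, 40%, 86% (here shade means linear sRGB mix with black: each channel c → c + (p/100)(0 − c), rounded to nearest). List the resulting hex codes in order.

22%: (3 − 0.66 = 2.34→2, 7 − 1.54 = 5.46→5, 223 − 49.06 = 173.94→174) → #0205AE
32%: (3 − 0.96 = 2.04→2, 7 − 2.24 = 4.76→5, 223 − 71.36 = 151.64→152) → #020598
40%: (3 − 1.2 = 1.8→2, 7 − 2.8 = 4.2→4, 223 − 89.2 = 133.8→134) → #020486
86%: (3 − 2.58 = 0.42→0, 7 − 6.02 = 0.98→1, 223 − 191.78 = 31.22→31) → #00011F

#0205AE, #020598, #020486, #00011F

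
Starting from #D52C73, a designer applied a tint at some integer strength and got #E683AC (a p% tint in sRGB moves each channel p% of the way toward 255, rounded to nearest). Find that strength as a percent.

41%

#D52C73 is rgb(213, 44, 115); #E683AC is rgb(230, 131, 172).
On the G channel (widest range): 131 ≈ 44 + (p/100)(255 − 44), so p ≈ 100×(131 − 44)/(255 − 44) = 8700/211 = 41.23.
p = 41 reproduces all three channels after rounding.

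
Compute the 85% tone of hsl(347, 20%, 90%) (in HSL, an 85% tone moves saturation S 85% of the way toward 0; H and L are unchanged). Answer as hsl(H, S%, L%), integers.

hsl(347, 3%, 90%)

S moves 85% from 20 toward 0: 20 − 17 = 3 → 3.
H and L are unchanged.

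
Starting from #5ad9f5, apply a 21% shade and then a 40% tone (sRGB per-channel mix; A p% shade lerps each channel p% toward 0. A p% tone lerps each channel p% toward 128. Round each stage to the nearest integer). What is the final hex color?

#5e9aa8

#5ad9f5 is rgb(90, 217, 245).
Lerp each channel 21% toward 0:
  R: 90 − 18.9 = 71.1 → 71
  G: 217 − 45.57 = 171.43 → 171
  B: 245 + 0.21×(0−245) = 245 − 51.45 = 193.55 → 194
After the shade: rgb(71, 171, 194) = #47abc2.
A 40% tone moves each channel 40% toward 128:
  R: 71 + 22.8 = 93.8 → 94
  G: 171 − 17.2 = 153.8 → 154
  B: 194 + 0.4×(128−194) = 194 − 26.4 = 167.6 → 168
rgb(94, 154, 168) = #5e9aa8.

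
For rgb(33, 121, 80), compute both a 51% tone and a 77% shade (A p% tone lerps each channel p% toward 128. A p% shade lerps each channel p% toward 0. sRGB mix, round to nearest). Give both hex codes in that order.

51% tone:
  R: 33 + 0.51×(128−33) = 33 + 48.45 = 81.45 → 81
  G: 121 + 3.57 = 124.57 → 125
  B: 80 + 0.51×(128−80) = 80 + 24.48 = 104.48 → 104
  → #517D68
77% shade:
  R: 33 − 25.41 = 7.59 → 8
  G: 121 − 93.17 = 27.83 → 28
  B: 80 − 61.6 = 18.4 → 18
  → #081C12

#517D68, #081C12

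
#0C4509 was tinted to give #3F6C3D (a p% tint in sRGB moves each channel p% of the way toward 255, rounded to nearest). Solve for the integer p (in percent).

21%

#0C4509 is rgb(12, 69, 9); #3F6C3D is rgb(63, 108, 61).
On the B channel (widest range): 61 ≈ 9 + (p/100)(255 − 9), so p ≈ 100×(61 − 9)/(255 − 9) = 5200/246 = 21.14.
p = 21 reproduces all three channels after rounding.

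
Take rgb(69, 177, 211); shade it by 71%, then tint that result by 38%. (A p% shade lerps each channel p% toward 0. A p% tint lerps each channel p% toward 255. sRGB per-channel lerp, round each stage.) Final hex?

#6D8187

Per channel, c → c + 0.71(0 − c):
  R: 69 + 0.71×(0−69) = 69 − 48.99 = 20.01 → 20
  G: 177 + 0.71×(0−177) = 177 − 125.67 = 51.33 → 51
  B: 211 + 0.71×(0−211) = 211 − 149.81 = 61.19 → 61
After the shade: rgb(20, 51, 61) = #14333D.
A 38% tint moves each channel 38% toward 255:
  R: 20 + 89.3 = 109.3 → 109
  G: 51 + 0.38×(255−51) = 51 + 77.52 = 128.52 → 129
  B: 61 + 0.38×(255−61) = 61 + 73.72 = 134.72 → 135
rgb(109, 129, 135) = #6D8187.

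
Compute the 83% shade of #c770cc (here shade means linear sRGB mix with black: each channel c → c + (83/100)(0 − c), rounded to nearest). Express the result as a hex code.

#221323

#c770cc is rgb(199, 112, 204).
Lerp each channel 83% toward 0:
  R: 199 + 0.83×(0−199) = 199 − 165.17 = 33.83 → 34
  G: 112 + 0.83×(0−112) = 112 − 92.96 = 19.04 → 19
  B: 204 + 0.83×(0−204) = 204 − 169.32 = 34.68 → 35
rgb(34, 19, 35) = #221323.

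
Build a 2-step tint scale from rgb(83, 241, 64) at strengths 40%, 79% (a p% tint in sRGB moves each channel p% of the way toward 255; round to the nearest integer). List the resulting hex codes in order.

40%: (83 + 68.8 = 151.8→152, 241 + 5.6 = 246.6→247, 64 + 76.4 = 140.4→140) → #98f78c
79%: (83 + 135.88 = 218.88→219, 241 + 11.06 = 252.06→252, 64 + 150.89 = 214.89→215) → #dbfcd7

#98f78c, #dbfcd7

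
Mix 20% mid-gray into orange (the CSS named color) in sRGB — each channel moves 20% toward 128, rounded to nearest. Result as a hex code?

CSS orange is rgb(255, 165, 0).
Lerp each channel 20% toward 128:
  R: 255 − 25.4 = 229.6 → 230
  G: 165 + 0.2×(128−165) = 165 − 7.4 = 157.6 → 158
  B: 0 + 25.6 = 25.6 → 26
rgb(230, 158, 26) = #E69E1A.

#E69E1A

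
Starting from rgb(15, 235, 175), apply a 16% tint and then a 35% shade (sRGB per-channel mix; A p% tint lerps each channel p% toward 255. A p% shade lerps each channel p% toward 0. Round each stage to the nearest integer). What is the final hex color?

#229B7A

Per channel, c → c + 0.16(255 − c):
  R: 15 + 0.16×(255−15) = 15 + 38.4 = 53.4 → 53
  G: 235 + 3.2 = 238.2 → 238
  B: 175 + 0.16×(255−175) = 175 + 12.8 = 187.8 → 188
After the tint: rgb(53, 238, 188) = #35EEBC.
A 35% shade moves each channel 35% toward 0:
  R: 53 − 18.55 = 34.45 → 34
  G: 238 − 83.3 = 154.7 → 155
  B: 188 + 0.35×(0−188) = 188 − 65.8 = 122.2 → 122
rgb(34, 155, 122) = #229B7A.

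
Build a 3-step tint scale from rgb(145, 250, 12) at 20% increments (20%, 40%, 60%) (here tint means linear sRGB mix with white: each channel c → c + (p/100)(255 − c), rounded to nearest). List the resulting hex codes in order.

#a7fb3d, #bdfc6d, #d3fd9e

20%: (145 + 22 = 167→167, 250 + 1 = 251→251, 12 + 48.6 = 60.6→61) → #a7fb3d
40%: (145 + 44 = 189→189, 250 + 2 = 252→252, 12 + 97.2 = 109.2→109) → #bdfc6d
60%: (145 + 66 = 211→211, 250 + 3 = 253→253, 12 + 145.8 = 157.8→158) → #d3fd9e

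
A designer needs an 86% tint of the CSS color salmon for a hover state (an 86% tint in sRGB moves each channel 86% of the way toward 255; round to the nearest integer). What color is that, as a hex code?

CSS salmon is rgb(250, 128, 114).
An 86% tint moves each channel 86% toward 255:
  R: 250 + 0.86×(255−250) = 250 + 4.3 = 254.3 → 254
  G: 128 + 0.86×(255−128) = 128 + 109.22 = 237.22 → 237
  B: 114 + 0.86×(255−114) = 114 + 121.26 = 235.26 → 235
rgb(254, 237, 235) = #feedeb.

#feedeb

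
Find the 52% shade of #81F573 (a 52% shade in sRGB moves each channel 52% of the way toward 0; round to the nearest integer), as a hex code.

#81F573 is rgb(129, 245, 115).
A 52% shade moves each channel 52% toward 0:
  R: 129 + 0.52×(0−129) = 129 − 67.08 = 61.92 → 62
  G: 245 − 127.4 = 117.6 → 118
  B: 115 + 0.52×(0−115) = 115 − 59.8 = 55.2 → 55
rgb(62, 118, 55) = #3E7637.

#3E7637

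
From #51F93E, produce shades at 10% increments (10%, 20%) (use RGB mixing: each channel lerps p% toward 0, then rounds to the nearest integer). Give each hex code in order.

#49E038, #41C732

#51F93E is rgb(81, 249, 62).
10%: (81 − 8.1 = 72.9→73, 249 − 24.9 = 224.1→224, 62 − 6.2 = 55.8→56) → #49E038
20%: (81 − 16.2 = 64.8→65, 249 − 49.8 = 199.2→199, 62 − 12.4 = 49.6→50) → #41C732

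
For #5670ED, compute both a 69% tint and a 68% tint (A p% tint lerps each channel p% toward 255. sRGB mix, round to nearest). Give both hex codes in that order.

#5670ED is rgb(86, 112, 237).
69% tint:
  R: 86 + 116.61 = 202.61 → 203
  G: 112 + 0.69×(255−112) = 112 + 98.67 = 210.67 → 211
  B: 237 + 0.69×(255−237) = 237 + 12.42 = 249.42 → 249
  → #CBD3F9
68% tint:
  R: 86 + 0.68×(255−86) = 86 + 114.92 = 200.92 → 201
  G: 112 + 0.68×(255−112) = 112 + 97.24 = 209.24 → 209
  B: 237 + 12.24 = 249.24 → 249
  → #C9D1F9

#CBD3F9, #C9D1F9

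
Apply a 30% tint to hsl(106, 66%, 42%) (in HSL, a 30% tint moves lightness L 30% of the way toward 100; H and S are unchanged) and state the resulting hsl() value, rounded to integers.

L moves 30% from 42 toward 100: 42 + 17.4 = 59.4 → 59.
H and S are unchanged.

hsl(106, 66%, 59%)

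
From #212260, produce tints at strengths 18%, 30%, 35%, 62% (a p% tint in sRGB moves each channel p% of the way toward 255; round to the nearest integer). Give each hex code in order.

#494a7d, #646490, #6f6f98, #ababc3

#212260 is rgb(33, 34, 96).
18%: (33 + 39.96 = 72.96→73, 34 + 39.78 = 73.78→74, 96 + 28.62 = 124.62→125) → #494a7d
30%: (33 + 66.6 = 99.6→100, 34 + 66.3 = 100.3→100, 96 + 47.7 = 143.7→144) → #646490
35%: (33 + 77.7 = 110.7→111, 34 + 77.35 = 111.35→111, 96 + 55.65 = 151.65→152) → #6f6f98
62%: (33 + 137.64 = 170.64→171, 34 + 137.02 = 171.02→171, 96 + 98.58 = 194.58→195) → #ababc3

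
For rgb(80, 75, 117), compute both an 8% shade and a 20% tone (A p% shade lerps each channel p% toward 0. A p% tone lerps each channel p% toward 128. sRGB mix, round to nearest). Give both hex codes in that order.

8% shade:
  R: 80 + 0.08×(0−80) = 80 − 6.4 = 73.6 → 74
  G: 75 + 0.08×(0−75) = 75 − 6 = 69 → 69
  B: 117 + 0.08×(0−117) = 117 − 9.36 = 107.64 → 108
  → #4A456C
20% tone:
  R: 80 + 9.6 = 89.6 → 90
  G: 75 + 0.2×(128−75) = 75 + 10.6 = 85.6 → 86
  B: 117 + 0.2×(128−117) = 117 + 2.2 = 119.2 → 119
  → #5A5677

#4A456C, #5A5677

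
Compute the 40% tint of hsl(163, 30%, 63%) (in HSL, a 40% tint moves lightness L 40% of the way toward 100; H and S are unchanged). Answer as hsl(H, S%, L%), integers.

L moves 40% from 63 toward 100: 63 + 14.8 = 77.8 → 78.
H and S are unchanged.

hsl(163, 30%, 78%)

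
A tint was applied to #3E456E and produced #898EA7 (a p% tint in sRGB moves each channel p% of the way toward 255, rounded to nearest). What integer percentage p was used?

#3E456E is rgb(62, 69, 110); #898EA7 is rgb(137, 142, 167).
On the R channel (widest range): 137 ≈ 62 + (p/100)(255 − 62), so p ≈ 100×(137 − 62)/(255 − 62) = 7500/193 = 38.86.
p = 39 reproduces all three channels after rounding.

39%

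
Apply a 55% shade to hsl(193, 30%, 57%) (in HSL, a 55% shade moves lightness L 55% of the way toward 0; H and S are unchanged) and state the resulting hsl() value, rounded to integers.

L moves 55% from 57 toward 0: 57 − 31.35 = 25.65 → 26.
H and S are unchanged.

hsl(193, 30%, 26%)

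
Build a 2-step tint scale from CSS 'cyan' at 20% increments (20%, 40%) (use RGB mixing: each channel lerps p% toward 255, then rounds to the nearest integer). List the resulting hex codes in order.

#33FFFF, #66FFFF

CSS cyan is rgb(0, 255, 255).
20%: (0 + 51 = 51→51, 255→255, 255→255) → #33FFFF
40%: (0 + 102 = 102→102, 255→255, 255→255) → #66FFFF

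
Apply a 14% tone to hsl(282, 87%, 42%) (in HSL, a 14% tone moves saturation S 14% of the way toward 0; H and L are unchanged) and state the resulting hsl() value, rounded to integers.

hsl(282, 75%, 42%)

S moves 14% from 87 toward 0: 87 − 12.18 = 74.82 → 75.
H and L are unchanged.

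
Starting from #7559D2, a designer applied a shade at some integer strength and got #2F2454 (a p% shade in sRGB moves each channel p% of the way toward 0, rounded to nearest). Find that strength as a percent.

60%

#7559D2 is rgb(117, 89, 210); #2F2454 is rgb(47, 36, 84).
On the B channel (widest range): 84 ≈ 210 + (p/100)(0 − 210), so p ≈ 100×(84 − 210)/(0 − 210) = -12600/-210 = 60.00.
p = 60 reproduces all three channels after rounding.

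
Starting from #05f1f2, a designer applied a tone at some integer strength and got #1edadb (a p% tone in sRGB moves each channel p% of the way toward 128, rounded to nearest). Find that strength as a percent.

#05f1f2 is rgb(5, 241, 242); #1edadb is rgb(30, 218, 219).
On the R channel (widest range): 30 ≈ 5 + (p/100)(128 − 5), so p ≈ 100×(30 − 5)/(128 − 5) = 2500/123 = 20.33.
p = 20 reproduces all three channels after rounding.

20%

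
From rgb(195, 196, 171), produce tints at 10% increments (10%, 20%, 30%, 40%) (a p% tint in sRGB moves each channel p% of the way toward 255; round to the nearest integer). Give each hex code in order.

#C9CAB3, #CFD0BC, #D5D6C4, #DBDCCD

10%: (195 + 6 = 201→201, 196 + 5.9 = 201.9→202, 171 + 8.4 = 179.4→179) → #C9CAB3
20%: (195 + 12 = 207→207, 196 + 11.8 = 207.8→208, 171 + 16.8 = 187.8→188) → #CFD0BC
30%: (195 + 18 = 213→213, 196 + 17.7 = 213.7→214, 171 + 25.2 = 196.2→196) → #D5D6C4
40%: (195 + 24 = 219→219, 196 + 23.6 = 219.6→220, 171 + 33.6 = 204.6→205) → #DBDCCD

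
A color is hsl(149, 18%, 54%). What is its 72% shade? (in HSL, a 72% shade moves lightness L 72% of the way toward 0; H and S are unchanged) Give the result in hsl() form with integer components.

L moves 72% from 54 toward 0: 54 − 38.88 = 15.12 → 15.
H and S are unchanged.

hsl(149, 18%, 15%)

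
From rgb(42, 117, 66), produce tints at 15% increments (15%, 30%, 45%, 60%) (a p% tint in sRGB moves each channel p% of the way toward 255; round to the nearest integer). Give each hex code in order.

#4A8A5E, #6A9E7B, #8AB397, #AAC8B3

15%: (42 + 31.95 = 73.95→74, 117 + 20.7 = 137.7→138, 66 + 28.35 = 94.35→94) → #4A8A5E
30%: (42 + 63.9 = 105.9→106, 117 + 41.4 = 158.4→158, 66 + 56.7 = 122.7→123) → #6A9E7B
45%: (42 + 95.85 = 137.85→138, 117 + 62.1 = 179.1→179, 66 + 85.05 = 151.05→151) → #8AB397
60%: (42 + 127.8 = 169.8→170, 117 + 82.8 = 199.8→200, 66 + 113.4 = 179.4→179) → #AAC8B3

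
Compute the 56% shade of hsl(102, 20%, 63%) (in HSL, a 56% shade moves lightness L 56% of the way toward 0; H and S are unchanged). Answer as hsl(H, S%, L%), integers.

L moves 56% from 63 toward 0: 63 − 35.28 = 27.72 → 28.
H and S are unchanged.

hsl(102, 20%, 28%)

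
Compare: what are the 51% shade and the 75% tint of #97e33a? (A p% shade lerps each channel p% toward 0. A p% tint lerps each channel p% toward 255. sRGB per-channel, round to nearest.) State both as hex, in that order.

#4a6f1c, #e5f8ce

#97e33a is rgb(151, 227, 58).
51% shade:
  R: 151 + 0.51×(0−151) = 151 − 77.01 = 73.99 → 74
  G: 227 + 0.51×(0−227) = 227 − 115.77 = 111.23 → 111
  B: 58 + 0.51×(0−58) = 58 − 29.58 = 28.42 → 28
  → #4a6f1c
75% tint:
  R: 151 + 0.75×(255−151) = 151 + 78 = 229 → 229
  G: 227 + 0.75×(255−227) = 227 + 21 = 248 → 248
  B: 58 + 0.75×(255−58) = 58 + 147.75 = 205.75 → 206
  → #e5f8ce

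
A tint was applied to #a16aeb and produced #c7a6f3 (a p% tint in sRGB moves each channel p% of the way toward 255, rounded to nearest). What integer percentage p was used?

40%

#a16aeb is rgb(161, 106, 235); #c7a6f3 is rgb(199, 166, 243).
On the G channel (widest range): 166 ≈ 106 + (p/100)(255 − 106), so p ≈ 100×(166 − 106)/(255 − 106) = 6000/149 = 40.27.
p = 40 reproduces all three channels after rounding.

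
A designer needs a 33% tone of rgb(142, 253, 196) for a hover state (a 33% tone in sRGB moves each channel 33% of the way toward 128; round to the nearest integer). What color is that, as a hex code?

Lerp each channel 33% toward 128:
  R: 142 − 4.62 = 137.38 → 137
  G: 253 + 0.33×(128−253) = 253 − 41.25 = 211.75 → 212
  B: 196 + 0.33×(128−196) = 196 − 22.44 = 173.56 → 174
rgb(137, 212, 174) = #89D4AE.

#89D4AE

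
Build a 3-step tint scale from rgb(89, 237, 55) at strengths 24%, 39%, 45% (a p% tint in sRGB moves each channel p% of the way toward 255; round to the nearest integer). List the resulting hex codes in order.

#81F167, #9AF485, #A4F591

24%: (89 + 39.84 = 128.84→129, 237 + 4.32 = 241.32→241, 55 + 48 = 103→103) → #81F167
39%: (89 + 64.74 = 153.74→154, 237 + 7.02 = 244.02→244, 55 + 78 = 133→133) → #9AF485
45%: (89 + 74.7 = 163.7→164, 237 + 8.1 = 245.1→245, 55 + 90 = 145→145) → #A4F591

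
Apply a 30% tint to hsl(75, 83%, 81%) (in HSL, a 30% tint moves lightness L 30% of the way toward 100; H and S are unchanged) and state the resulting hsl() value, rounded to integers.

L moves 30% from 81 toward 100: 81 + 5.7 = 86.7 → 87.
H and S are unchanged.

hsl(75, 83%, 87%)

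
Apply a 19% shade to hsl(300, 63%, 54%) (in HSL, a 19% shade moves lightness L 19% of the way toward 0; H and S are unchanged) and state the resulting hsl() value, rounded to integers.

hsl(300, 63%, 44%)

L moves 19% from 54 toward 0: 54 − 10.26 = 43.74 → 44.
H and S are unchanged.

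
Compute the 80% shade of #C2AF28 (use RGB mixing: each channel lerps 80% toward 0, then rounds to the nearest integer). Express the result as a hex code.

#272308

#C2AF28 is rgb(194, 175, 40).
Lerp each channel 80% toward 0:
  R: 194 + 0.8×(0−194) = 194 − 155.2 = 38.8 → 39
  G: 175 + 0.8×(0−175) = 175 − 140 = 35 → 35
  B: 40 + 0.8×(0−40) = 40 − 32 = 8 → 8
rgb(39, 35, 8) = #272308.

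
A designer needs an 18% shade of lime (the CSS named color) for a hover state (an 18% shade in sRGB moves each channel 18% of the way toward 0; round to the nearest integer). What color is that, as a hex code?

#00d100

CSS lime is rgb(0, 255, 0).
Per channel, c → c + 0.18(0 − c):
  R: 0 + 0.18×(0−0) = 0 + 0 = 0 → 0
  G: 255 + 0.18×(0−255) = 255 − 45.9 = 209.1 → 209
  B: 0 + 0.18×(0−0) = 0 + 0 = 0 → 0
rgb(0, 209, 0) = #00d100.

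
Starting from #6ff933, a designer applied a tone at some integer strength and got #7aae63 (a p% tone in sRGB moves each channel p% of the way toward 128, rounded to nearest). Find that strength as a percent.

#6ff933 is rgb(111, 249, 51); #7aae63 is rgb(122, 174, 99).
On the G channel (widest range): 174 ≈ 249 + (p/100)(128 − 249), so p ≈ 100×(174 − 249)/(128 − 249) = -7500/-121 = 61.98.
p = 62 reproduces all three channels after rounding.

62%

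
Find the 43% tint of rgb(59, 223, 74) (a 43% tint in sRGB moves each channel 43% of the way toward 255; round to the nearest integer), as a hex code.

#8fed98

A 43% tint moves each channel 43% toward 255:
  R: 59 + 0.43×(255−59) = 59 + 84.28 = 143.28 → 143
  G: 223 + 0.43×(255−223) = 223 + 13.76 = 236.76 → 237
  B: 74 + 0.43×(255−74) = 74 + 77.83 = 151.83 → 152
rgb(143, 237, 152) = #8fed98.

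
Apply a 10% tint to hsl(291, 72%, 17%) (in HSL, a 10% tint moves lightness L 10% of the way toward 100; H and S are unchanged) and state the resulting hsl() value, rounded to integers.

L moves 10% from 17 toward 100: 17 + 8.3 = 25.3 → 25.
H and S are unchanged.

hsl(291, 72%, 25%)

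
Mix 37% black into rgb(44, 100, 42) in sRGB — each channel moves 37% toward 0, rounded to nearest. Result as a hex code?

#1C3F1A

Per channel, c → c + 0.37(0 − c):
  R: 44 + 0.37×(0−44) = 44 − 16.28 = 27.72 → 28
  G: 100 + 0.37×(0−100) = 100 − 37 = 63 → 63
  B: 42 − 15.54 = 26.46 → 26
rgb(28, 63, 26) = #1C3F1A.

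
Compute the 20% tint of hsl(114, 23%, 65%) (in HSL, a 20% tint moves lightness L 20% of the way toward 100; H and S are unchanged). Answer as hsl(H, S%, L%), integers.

hsl(114, 23%, 72%)

L moves 20% from 65 toward 100: 65 + 7 = 72 → 72.
H and S are unchanged.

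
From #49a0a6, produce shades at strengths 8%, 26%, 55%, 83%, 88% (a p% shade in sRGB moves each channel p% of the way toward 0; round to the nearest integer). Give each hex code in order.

#439399, #36767b, #21484b, #0c1b1c, #091314

#49a0a6 is rgb(73, 160, 166).
8%: (73 − 5.84 = 67.16→67, 160 − 12.8 = 147.2→147, 166 − 13.28 = 152.72→153) → #439399
26%: (73 − 18.98 = 54.02→54, 160 − 41.6 = 118.4→118, 166 − 43.16 = 122.84→123) → #36767b
55%: (73 − 40.15 = 32.85→33, 160 − 88 = 72→72, 166 − 91.3 = 74.7→75) → #21484b
83%: (73 − 60.59 = 12.41→12, 160 − 132.8 = 27.2→27, 166 − 137.78 = 28.22→28) → #0c1b1c
88%: (73 − 64.24 = 8.76→9, 160 − 140.8 = 19.2→19, 166 − 146.08 = 19.92→20) → #091314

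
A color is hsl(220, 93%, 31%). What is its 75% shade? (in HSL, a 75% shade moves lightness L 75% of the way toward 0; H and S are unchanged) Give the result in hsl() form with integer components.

L moves 75% from 31 toward 0: 31 − 23.25 = 7.75 → 8.
H and S are unchanged.

hsl(220, 93%, 8%)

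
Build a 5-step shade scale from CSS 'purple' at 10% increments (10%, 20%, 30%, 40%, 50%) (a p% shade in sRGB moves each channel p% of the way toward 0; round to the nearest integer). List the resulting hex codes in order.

#730073, #660066, #5A005A, #4D004D, #400040

CSS purple is rgb(128, 0, 128).
10%: (128 − 12.8 = 115.2→115, 0→0, 128 − 12.8 = 115.2→115) → #730073
20%: (128 − 25.6 = 102.4→102, 0→0, 128 − 25.6 = 102.4→102) → #660066
30%: (128 − 38.4 = 89.6→90, 0→0, 128 − 38.4 = 89.6→90) → #5A005A
40%: (128 − 51.2 = 76.8→77, 0→0, 128 − 51.2 = 76.8→77) → #4D004D
50%: (128 − 64 = 64→64, 0→0, 128 − 64 = 64→64) → #400040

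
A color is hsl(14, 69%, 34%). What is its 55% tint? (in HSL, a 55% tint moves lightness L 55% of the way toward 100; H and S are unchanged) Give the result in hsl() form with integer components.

hsl(14, 69%, 70%)

L moves 55% from 34 toward 100: 34 + 36.3 = 70.3 → 70.
H and S are unchanged.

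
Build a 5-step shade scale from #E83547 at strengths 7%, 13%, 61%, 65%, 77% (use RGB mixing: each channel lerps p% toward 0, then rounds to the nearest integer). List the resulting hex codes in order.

#E83547 is rgb(232, 53, 71).
7%: (232 − 16.24 = 215.76→216, 53 − 3.71 = 49.29→49, 71 − 4.97 = 66.03→66) → #D83142
13%: (232 − 30.16 = 201.84→202, 53 − 6.89 = 46.11→46, 71 − 9.23 = 61.77→62) → #CA2E3E
61%: (232 − 141.52 = 90.48→90, 53 − 32.33 = 20.67→21, 71 − 43.31 = 27.69→28) → #5A151C
65%: (232 − 150.8 = 81.2→81, 53 − 34.45 = 18.55→19, 71 − 46.15 = 24.85→25) → #511319
77%: (232 − 178.64 = 53.36→53, 53 − 40.81 = 12.19→12, 71 − 54.67 = 16.33→16) → #350C10

#D83142, #CA2E3E, #5A151C, #511319, #350C10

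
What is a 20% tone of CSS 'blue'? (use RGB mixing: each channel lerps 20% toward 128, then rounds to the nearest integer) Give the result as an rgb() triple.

CSS blue is rgb(0, 0, 255).
A 20% tone moves each channel 20% toward 128:
  R: 0 + 0.2×(128−0) = 0 + 25.6 = 25.6 → 26
  G: 0 + 0.2×(128−0) = 0 + 25.6 = 25.6 → 26
  B: 255 + 0.2×(128−255) = 255 − 25.4 = 229.6 → 230

rgb(26, 26, 230)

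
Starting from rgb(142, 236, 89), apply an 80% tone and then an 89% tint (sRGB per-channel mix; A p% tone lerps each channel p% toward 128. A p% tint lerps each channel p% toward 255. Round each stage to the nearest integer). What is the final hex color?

Lerp each channel 80% toward 128:
  R: 142 − 11.2 = 130.8 → 131
  G: 236 + 0.8×(128−236) = 236 − 86.4 = 149.6 → 150
  B: 89 + 31.2 = 120.2 → 120
After the tone: rgb(131, 150, 120) = #839678.
An 89% tint moves each channel 89% toward 255:
  R: 131 + 0.89×(255−131) = 131 + 110.36 = 241.36 → 241
  G: 150 + 0.89×(255−150) = 150 + 93.45 = 243.45 → 243
  B: 120 + 0.89×(255−120) = 120 + 120.15 = 240.15 → 240
rgb(241, 243, 240) = #F1F3F0.

#F1F3F0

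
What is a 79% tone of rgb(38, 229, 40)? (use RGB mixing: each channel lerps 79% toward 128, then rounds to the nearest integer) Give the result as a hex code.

Lerp each channel 79% toward 128:
  R: 38 + 71.1 = 109.1 → 109
  G: 229 − 79.79 = 149.21 → 149
  B: 40 + 69.52 = 109.52 → 110
rgb(109, 149, 110) = #6D956E.

#6D956E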